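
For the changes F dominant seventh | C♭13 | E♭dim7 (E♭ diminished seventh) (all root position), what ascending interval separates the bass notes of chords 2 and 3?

major third

The roots are C♭ and E♭.
Counting 3 letters and 4 half steps from C♭ gives a major third.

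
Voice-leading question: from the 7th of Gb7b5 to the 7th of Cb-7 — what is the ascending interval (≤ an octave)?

perfect fourth

The 7th of Gb7b5 is Fb; the 7th of Cb-7 is Bbb.
Fb up to Bbb spans 4 letter names and 5 semitones — a perfect fourth.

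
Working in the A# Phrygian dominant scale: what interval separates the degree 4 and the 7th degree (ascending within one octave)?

perfect 4th

A# phrygian dominant: A# B C## D# E# F# G#.
That puts D# below G#.
D# up to G# spans 4 letter names and 5 semitones — a perfect fourth.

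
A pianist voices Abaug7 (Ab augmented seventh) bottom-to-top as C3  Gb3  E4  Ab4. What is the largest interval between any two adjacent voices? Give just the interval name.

Adjacent intervals: C3→Gb3 = diminished fifth; Gb3→E4 = augmented sixth; E4→Ab4 = diminished fourth.
The largest is Gb3 to E4, an augmented sixth (10 semitones).

A6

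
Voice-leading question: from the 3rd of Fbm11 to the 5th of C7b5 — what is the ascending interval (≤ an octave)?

The 3rd of Fbm11 is Abb; the 5th of C7b5 is Gb.
Abb up to Gb spans 7 letter names and 11 semitones — a major seventh.

major seventh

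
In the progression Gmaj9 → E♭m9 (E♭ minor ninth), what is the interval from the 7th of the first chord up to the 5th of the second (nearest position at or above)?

Gmaj9 has F♯ as its 7th, and E♭m9 (E♭ minor ninth) has B♭ as its 5th.
4 letter names make it a fourth; at 4 semitones (a half step narrower than perfect) the quality is diminished.

diminished fourth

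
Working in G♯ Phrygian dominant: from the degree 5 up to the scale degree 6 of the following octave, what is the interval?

minor ninth

Spelling G♯ Phrygian dominant: G♯ A B♯ C♯ D♯ E F♯.
That puts D♯ below E.
D♯ up to E is 13 semitones, a half step narrower than a major ninth, so the interval is minor.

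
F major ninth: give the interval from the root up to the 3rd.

major third

Fmaj9: F A C E G.
So we need the interval from F up to A.
Counting 3 letters and 4 half steps from F gives a major third.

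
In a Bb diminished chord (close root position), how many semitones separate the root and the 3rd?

Bb diminished is spelled Bb Db Fb.
Bb to Db is a minor third: 3 semitones.

3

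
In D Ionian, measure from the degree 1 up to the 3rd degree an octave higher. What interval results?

D major: D E F# G A B C#.
The degree 1 is D and the 3rd degree (up an octave) is F#.
D up to F# spans 10 letter names and 16 semitones — a major tenth.

major tenth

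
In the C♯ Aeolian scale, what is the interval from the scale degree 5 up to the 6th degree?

The scale runs C♯ D♯ E F♯ G♯ A B.
Scale degree 5 = G♯; scale degree 6 = A.
G♯ up to A is 1 semitone, a half step narrower than a major second, so the interval is minor.

minor second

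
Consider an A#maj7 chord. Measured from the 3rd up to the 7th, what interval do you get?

perfect fifth

A# major seventh is spelled A# C## E# G##.
3rd = C##; 7th = G##.
C## up to G## spans 5 letter names and 7 semitones — a perfect fifth.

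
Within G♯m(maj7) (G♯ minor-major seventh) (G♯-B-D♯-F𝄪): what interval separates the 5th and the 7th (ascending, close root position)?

M3

So we need the interval from D♯ up to F𝄪.
From D♯ to F𝄪 is 4 semitones, exactly the major third.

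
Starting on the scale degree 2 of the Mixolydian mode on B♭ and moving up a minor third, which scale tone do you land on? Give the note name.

Eb

The scale is B♭ C D E♭ F G A♭.
The scale degree 2 is C; a minor third above that is E♭ — scale degree 4.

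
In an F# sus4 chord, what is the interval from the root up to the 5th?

perfect fifth

F# sus4: F#, B, C#.
So we need the interval from F# up to C#.
From F# to C# is 7 semitones, exactly the perfect fifth.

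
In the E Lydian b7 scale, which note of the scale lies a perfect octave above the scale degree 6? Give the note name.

The scale is E F♯ G♯ A♯ B C♯ D.
The scale degree 6 is C♯; a perfect octave above that is C♯ — scale degree 6.

C#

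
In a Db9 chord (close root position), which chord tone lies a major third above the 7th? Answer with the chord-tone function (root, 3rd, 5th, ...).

9th

Db9: Db F Ab Cb Eb.
The 7th is Cb. A major third above Cb is Eb.
Eb is the chord's 9th.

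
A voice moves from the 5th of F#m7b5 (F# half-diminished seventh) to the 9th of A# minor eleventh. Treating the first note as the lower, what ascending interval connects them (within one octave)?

The 5th of F#m7b5 (F# half-diminished seventh) is C; the 9th of A# minor eleventh is B#.
7 letter names make it a seventh; at 12 semitones (a half step wider than major) the quality is augmented.

A7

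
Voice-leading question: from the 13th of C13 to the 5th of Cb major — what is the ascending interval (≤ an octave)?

C13 has A as its 13th, and Cb major has Gb as its 5th.
A up to Gb is 9 semitones, a whole step narrower than a major seventh, so the interval is diminished.

diminished seventh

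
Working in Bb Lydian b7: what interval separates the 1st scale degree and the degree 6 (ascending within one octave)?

Bb lydian dominant: Bb C D E F G Ab.
That puts Bb below G.
Bb up to G spans 6 letter names and 9 semitones — a major sixth.

major sixth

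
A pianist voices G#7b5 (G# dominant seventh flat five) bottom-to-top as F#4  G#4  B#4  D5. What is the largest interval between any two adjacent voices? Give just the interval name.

major third

Adjacent intervals: F#4→G#4 = major second; G#4→B#4 = major third; B#4→D5 = diminished third.
The largest is G#4 to B#4, a major third (4 semitones).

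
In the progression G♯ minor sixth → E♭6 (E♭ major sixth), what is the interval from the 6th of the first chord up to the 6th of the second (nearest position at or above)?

diminished sixth

G♯ minor sixth has E♯ as its 6th, and E♭6 (E♭ major sixth) has C as its 6th.
E♯ up to C is 7 semitones, a whole step narrower than a major sixth, so the interval is diminished.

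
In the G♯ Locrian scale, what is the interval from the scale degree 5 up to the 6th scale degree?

Spelling the G♯ Locrian scale: G♯ A B C♯ D E F♯.
The scale degree 5 is D and the 6th scale degree is E.
D up to E spans 2 letter names and 2 semitones — a major second.

major second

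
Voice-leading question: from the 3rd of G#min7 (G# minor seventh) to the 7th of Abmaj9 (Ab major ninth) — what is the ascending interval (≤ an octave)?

minor sixth

The 3rd of G#min7 (G# minor seventh) is B; the 7th of Abmaj9 (Ab major ninth) is G.
6 letter names make it a sixth; at 8 semitones (a half step narrower than major) the quality is minor.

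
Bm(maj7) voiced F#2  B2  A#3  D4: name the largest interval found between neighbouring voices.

Adjacent intervals: F#2→B2 = perfect fourth; B2→A#3 = major seventh; A#3→D4 = diminished fourth.
The largest is B2 to A#3, a major seventh (11 semitones).

major seventh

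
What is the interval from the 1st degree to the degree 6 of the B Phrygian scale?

Spelling the B Phrygian scale: B C D E F# G A.
So we need the interval from B up to G.
From B to G: 8 semitones over a sixth = minor.

minor 6th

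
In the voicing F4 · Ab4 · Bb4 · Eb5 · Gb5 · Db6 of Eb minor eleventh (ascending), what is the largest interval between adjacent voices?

Adjacent intervals: F4→Ab4 = minor third; Ab4→Bb4 = major second; Bb4→Eb5 = perfect fourth; Eb5→Gb5 = minor third; Gb5→Db6 = perfect fifth.
The largest is Gb5 to Db6, a perfect fifth (7 semitones).

perfect fifth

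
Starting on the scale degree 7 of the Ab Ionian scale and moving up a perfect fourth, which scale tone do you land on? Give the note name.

C

The scale is Ab Bb C Db Eb F G.
The scale degree 7 is G; a perfect fourth above that is C — scale degree 3.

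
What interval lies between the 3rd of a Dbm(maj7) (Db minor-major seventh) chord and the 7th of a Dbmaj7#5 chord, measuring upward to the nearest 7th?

The 3rd of Dbm(maj7) (Db minor-major seventh) is Fb; the 7th of Dbmaj7#5 is C.
5 letter names make it a fifth; at 8 semitones (a half step wider than perfect) the quality is augmented.

augmented fifth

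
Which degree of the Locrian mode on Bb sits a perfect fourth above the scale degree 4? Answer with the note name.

The scale is Bb Cb Db Eb Fb Gb Ab.
The scale degree 4 is Eb; a perfect fourth above that is Ab — scale degree 7.

Ab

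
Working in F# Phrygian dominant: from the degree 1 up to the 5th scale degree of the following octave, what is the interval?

F# phrygian dominant: F# G A# B C# D E.
So we need the interval from F# up to C#.
From F# to C# is 19 semitones, exactly the perfect twelfth.

perfect 12th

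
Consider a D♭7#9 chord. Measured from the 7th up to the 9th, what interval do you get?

D♭7#9 (D♭ dominant seventh sharp nine) is spelled D♭, F, A♭, C♭, E.
So we need the interval from C♭ up to E.
C♭ up to E is 5 semitones, a half step wider than a major third, so the interval is augmented.

A3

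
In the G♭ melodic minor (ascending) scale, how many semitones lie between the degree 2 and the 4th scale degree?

3

The scale is G♭ A♭ B𝄫 C♭ D♭ E♭ F.
A♭ up to C♭ is a minor third — 3 semitones.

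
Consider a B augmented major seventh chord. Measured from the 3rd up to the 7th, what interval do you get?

perfect fifth

The chord tones of Bmaj7#5 (B augmented major seventh) are B D# F## A#.
3rd = D#; 7th = A#.
Counting 5 letters and 7 half steps from D# gives a perfect fifth.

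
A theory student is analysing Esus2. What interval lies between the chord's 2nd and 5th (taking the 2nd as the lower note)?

perfect fourth

Esus2 is spelled E F# B.
2nd = F#; 5th = B.
From F# to B is 5 semitones, exactly the perfect fourth.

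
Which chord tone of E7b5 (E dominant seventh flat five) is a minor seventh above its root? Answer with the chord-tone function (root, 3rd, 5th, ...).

7th

E dominant seventh flat five is spelled E–G#–Bb–D.
The root is E. A minor seventh above E is D.
D is the chord's 7th.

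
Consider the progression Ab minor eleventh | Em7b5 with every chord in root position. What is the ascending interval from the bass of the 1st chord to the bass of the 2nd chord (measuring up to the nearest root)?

The roots are Ab and E.
5 letter names make it a fifth; at 8 semitones (a half step wider than perfect) the quality is augmented.

augmented 5th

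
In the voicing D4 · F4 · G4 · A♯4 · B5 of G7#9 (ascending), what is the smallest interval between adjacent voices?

M2

Adjacent intervals: D4→F4 = minor third; F4→G4 = major second; G4→A♯4 = augmented second; A♯4→B5 = minor ninth.
The smallest is F4 to G4, a major second (2 semitones).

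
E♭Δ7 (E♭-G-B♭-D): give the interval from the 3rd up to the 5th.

The 3rd is G and the 5th is B♭.
From G to B♭: 3 semitones over a third = minor.

minor 3rd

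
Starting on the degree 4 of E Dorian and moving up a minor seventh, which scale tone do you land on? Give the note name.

G

The scale is E F♯ G A B C♯ D.
The degree 4 is A; a minor seventh above that is G — scale degree 3.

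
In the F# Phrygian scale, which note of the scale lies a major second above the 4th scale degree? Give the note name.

The scale is F# G A B C# D E.
The 4th scale degree is B; a major second above that is C# — scale degree 5.

C#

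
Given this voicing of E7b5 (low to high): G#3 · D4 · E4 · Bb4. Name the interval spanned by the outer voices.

The outer voices are G#3 and Bb4.
G# up to Bb is 14 semitones, a whole step narrower than a major tenth, so the interval is diminished.

diminished 10th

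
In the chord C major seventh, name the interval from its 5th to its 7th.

CΔ7: C, E, G, B.
That puts G below B.
From G to B is 4 semitones, exactly the major third.

major third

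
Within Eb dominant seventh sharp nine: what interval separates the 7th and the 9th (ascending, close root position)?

augmented third

The chord tones of Eb7#9 are Eb-G-Bb-Db-F#.
So we need the interval from Db up to F#.
From Db to F#: 5 semitones over a third = augmented.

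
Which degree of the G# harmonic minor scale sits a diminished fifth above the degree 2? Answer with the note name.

The scale is G# A# B C# D# E F##.
The degree 2 is A#; a diminished fifth above that is E — scale degree 6.

E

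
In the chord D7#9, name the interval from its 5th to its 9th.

augmented fifth

D7#9 is spelled D, F#, A, C, E#.
The 5th is A and the 9th is E#.
5 letter names make it a fifth; at 8 semitones (a half step wider than perfect) the quality is augmented.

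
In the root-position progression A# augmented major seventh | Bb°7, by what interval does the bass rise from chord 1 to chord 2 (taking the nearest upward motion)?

diminished second

The roots are A# and Bb.
2 letter names make it a second; at 0 semitones (a whole step narrower than major) the quality is diminished.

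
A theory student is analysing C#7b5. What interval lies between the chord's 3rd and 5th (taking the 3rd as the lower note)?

diminished third

The chord tones of C#7b5 are C#-E#-G-B.
3rd = E#; 5th = G.
3 letter names make it a third; at 2 semitones (a whole step narrower than major) the quality is diminished.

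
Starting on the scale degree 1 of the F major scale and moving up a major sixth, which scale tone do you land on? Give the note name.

The scale is F G A B♭ C D E.
The scale degree 1 is F; a major sixth above that is D — scale degree 6.

D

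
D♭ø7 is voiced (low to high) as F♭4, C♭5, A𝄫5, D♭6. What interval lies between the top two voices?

augmented fourth

Those voices are A𝄫5 and D♭6.
4 letter names make it a fourth; at 6 semitones (a half step wider than perfect) the quality is augmented.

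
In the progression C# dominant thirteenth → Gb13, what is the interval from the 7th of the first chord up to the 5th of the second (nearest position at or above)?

The 7th of C# dominant thirteenth is B; the 5th of Gb13 is Db.
B up to Db is 2 semitones, a whole step narrower than a major third, so the interval is diminished.

diminished 3rd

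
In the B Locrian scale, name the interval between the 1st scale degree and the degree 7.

The scale runs B C D E F G A.
1st scale degree = B; degree 7 = A.
7 letter names make it a seventh; at 10 semitones (a half step narrower than major) the quality is minor.

minor 7th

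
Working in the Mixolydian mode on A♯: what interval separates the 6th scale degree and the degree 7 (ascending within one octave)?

m2

The scale runs A♯ B♯ C𝄪 D♯ E♯ F𝄪 G♯.
That puts F𝄪 below G♯.
F𝄪 up to G♯ is 1 semitone, a half step narrower than a major second, so the interval is minor.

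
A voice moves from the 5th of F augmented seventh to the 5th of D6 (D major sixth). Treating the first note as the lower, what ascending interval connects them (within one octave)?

minor sixth

F augmented seventh has C♯ as its 5th, and D6 (D major sixth) has A as its 5th.
6 letter names make it a sixth; at 8 semitones (a half step narrower than major) the quality is minor.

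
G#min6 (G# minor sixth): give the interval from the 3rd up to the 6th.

A4

Spelling the chord: G# B D# E#.
3rd = B; 6th = E#.
4 letter names make it a fourth; at 6 semitones (a half step wider than perfect) the quality is augmented.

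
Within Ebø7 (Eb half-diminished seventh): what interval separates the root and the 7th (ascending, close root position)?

Ebm7b5 is spelled Eb-Gb-Bbb-Db.
So we need the interval from Eb up to Db.
Eb up to Db is 10 semitones, a half step narrower than a major seventh, so the interval is minor.

m7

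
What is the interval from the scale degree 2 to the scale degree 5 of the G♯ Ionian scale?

The scale runs G♯ A♯ B♯ C♯ D♯ E♯ F𝄪.
That puts A♯ below D♯.
A♯ up to D♯ spans 4 letter names and 5 semitones — a perfect fourth.

perfect 4th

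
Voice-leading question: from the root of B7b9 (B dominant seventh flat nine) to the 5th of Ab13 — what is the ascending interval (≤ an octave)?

The root of B7b9 (B dominant seventh flat nine) is B; the 5th of Ab13 is Eb.
From B to Eb: 4 semitones over a fourth = diminished.

diminished fourth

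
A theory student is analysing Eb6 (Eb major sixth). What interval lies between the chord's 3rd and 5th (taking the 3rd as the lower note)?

minor 3rd

The chord tones of Eb6 are Eb–G–Bb–C.
3rd = G; 5th = Bb.
3 letter names make it a third; at 3 semitones (a half step narrower than major) the quality is minor.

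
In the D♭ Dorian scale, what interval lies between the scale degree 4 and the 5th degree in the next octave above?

Spelling the D♭ Dorian scale: D♭ E♭ F♭ G♭ A♭ B♭ C♭.
That puts G♭ below A♭.
G♭ up to A♭ spans 9 letter names and 14 semitones — a major ninth.

major ninth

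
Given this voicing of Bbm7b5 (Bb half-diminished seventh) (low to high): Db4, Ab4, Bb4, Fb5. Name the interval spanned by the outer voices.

The outer voices are Db4 and Fb5.
From Db to Fb: 15 semitones over a tenth = minor.

minor tenth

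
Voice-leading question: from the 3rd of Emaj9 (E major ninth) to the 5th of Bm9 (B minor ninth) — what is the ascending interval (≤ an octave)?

The 3rd of Emaj9 (E major ninth) is G#; the 5th of Bm9 (B minor ninth) is F#.
G# up to F# is 10 semitones, a half step narrower than a major seventh, so the interval is minor.

m7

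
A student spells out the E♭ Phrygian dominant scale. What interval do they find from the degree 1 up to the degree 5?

perfect 5th

E♭ phrygian dominant: E♭ F♭ G A♭ B♭ C♭ D♭.
Degree 1 = E♭; degree 5 = B♭.
Counting 5 letters and 7 half steps from E♭ gives a perfect fifth.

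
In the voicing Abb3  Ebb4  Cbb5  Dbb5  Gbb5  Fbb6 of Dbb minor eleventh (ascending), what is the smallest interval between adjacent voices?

Adjacent intervals: Abb3→Ebb4 = perfect fifth; Ebb4→Cbb5 = minor sixth; Cbb5→Dbb5 = major second; Dbb5→Gbb5 = perfect fourth; Gbb5→Fbb6 = minor seventh.
The smallest is Cbb5 to Dbb5, a major second (2 semitones).

major second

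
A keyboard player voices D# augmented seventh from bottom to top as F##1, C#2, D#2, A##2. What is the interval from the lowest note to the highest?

major tenth

The outer voices are F##1 and A##2.
Counting 10 letters and 16 half steps from F## gives a major tenth.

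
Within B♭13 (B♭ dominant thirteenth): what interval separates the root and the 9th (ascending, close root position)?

major ninth

B♭ dominant thirteenth: B♭-D-F-A♭-C-G.
So we need the interval from B♭ up to C.
Counting 9 letters and 14 half steps from B♭ gives a major ninth.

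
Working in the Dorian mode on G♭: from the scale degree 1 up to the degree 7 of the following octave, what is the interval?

minor fourteenth

G♭ dorian: G♭ A♭ B𝄫 C♭ D♭ E♭ F♭.
So we need the interval from G♭ up to F♭.
14 letter names make it a fourteenth; at 22 semitones (a half step narrower than major) the quality is minor.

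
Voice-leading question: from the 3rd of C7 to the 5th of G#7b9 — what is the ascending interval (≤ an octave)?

The 3rd of C7 is E; the 5th of G#7b9 is D#.
From E to D# is 11 semitones, exactly the major seventh.

major seventh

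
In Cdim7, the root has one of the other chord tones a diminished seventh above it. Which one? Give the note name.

Bbb

The chord tones of Cdim7 (C diminished seventh) are C–Eb–Gb–Bbb.
The root is C. A diminished seventh above C is Bbb.
Bbb is the chord's 7th.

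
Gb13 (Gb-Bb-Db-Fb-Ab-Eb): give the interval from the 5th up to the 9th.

So we need the interval from Db up to Ab.
Db up to Ab spans 5 letter names and 7 semitones — a perfect fifth.

P5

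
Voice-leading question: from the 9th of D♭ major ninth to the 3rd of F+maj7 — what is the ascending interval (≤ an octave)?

D♭ major ninth has E♭ as its 9th, and F+maj7 has A as its 3rd.
4 letter names make it a fourth; at 6 semitones (a half step wider than perfect) the quality is augmented.

augmented fourth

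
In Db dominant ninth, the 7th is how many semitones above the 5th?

3

Spelling the chord: Db, F, Ab, Cb, Eb.
Ab to Cb is a minor third: 3 semitones.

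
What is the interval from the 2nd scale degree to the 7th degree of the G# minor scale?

The scale runs G# A# B C# D# E F#.
So we need the interval from A# up to F#.
From A# to F#: 8 semitones over a sixth = minor.

minor sixth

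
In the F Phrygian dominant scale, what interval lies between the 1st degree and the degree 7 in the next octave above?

F phrygian dominant: F Gb A Bb C Db Eb.
The 1st degree is F and the scale degree 7 (up an octave) is Eb.
14 letter names make it a fourteenth; at 22 semitones (a half step narrower than major) the quality is minor.

minor fourteenth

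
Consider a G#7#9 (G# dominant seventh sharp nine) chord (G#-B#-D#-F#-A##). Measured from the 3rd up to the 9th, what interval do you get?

major seventh

So we need the interval from B# up to A##.
From B# to A## is 11 semitones, exactly the major seventh.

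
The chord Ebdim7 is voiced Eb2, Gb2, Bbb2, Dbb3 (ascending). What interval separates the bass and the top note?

The outer voices are Eb2 and Dbb3.
Eb up to Dbb is 9 semitones, a whole step narrower than a major seventh, so the interval is diminished.

diminished seventh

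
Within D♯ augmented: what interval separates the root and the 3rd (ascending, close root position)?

D♯+ is spelled D♯ F𝄪 A𝄪.
The root is D♯ and the 3rd is F𝄪.
D♯ up to F𝄪 spans 3 letter names and 4 semitones — a major third.

M3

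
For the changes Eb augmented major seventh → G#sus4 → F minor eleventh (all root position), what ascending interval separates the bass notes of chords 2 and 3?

The roots are G# and F.
7 letter names make it a seventh; at 9 semitones (a whole step narrower than major) the quality is diminished.

diminished seventh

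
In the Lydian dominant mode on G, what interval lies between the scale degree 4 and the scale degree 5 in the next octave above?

The scale runs G A B C# D E F.
That puts C# below D.
9 letter names make it a ninth; at 13 semitones (a half step narrower than major) the quality is minor.

minor ninth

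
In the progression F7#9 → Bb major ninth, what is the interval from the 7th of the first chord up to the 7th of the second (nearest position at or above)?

The 7th of F7#9 is Eb; the 7th of Bb major ninth is A.
4 letter names make it a fourth; at 6 semitones (a half step wider than perfect) the quality is augmented.

augmented 4th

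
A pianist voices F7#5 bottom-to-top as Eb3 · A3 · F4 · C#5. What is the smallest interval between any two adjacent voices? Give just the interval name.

augmented fourth

Adjacent intervals: Eb3→A3 = augmented fourth; A3→F4 = minor sixth; F4→C#5 = augmented fifth.
The smallest is Eb3 to A3, an augmented fourth (6 semitones).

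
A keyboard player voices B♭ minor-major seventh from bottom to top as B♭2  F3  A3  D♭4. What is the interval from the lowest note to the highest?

The outer voices are B♭2 and D♭4.
B♭ up to D♭ is 15 semitones, a half step narrower than a major tenth, so the interval is minor.

m10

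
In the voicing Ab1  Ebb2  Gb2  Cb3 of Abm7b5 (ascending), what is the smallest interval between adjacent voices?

major third

Adjacent intervals: Ab1→Ebb2 = diminished fifth; Ebb2→Gb2 = major third; Gb2→Cb3 = perfect fourth.
The smallest is Ebb2 to Gb2, a major third (4 semitones).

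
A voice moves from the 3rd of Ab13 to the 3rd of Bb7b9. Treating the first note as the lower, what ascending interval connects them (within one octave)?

major 2nd

Ab13 has C as its 3rd, and Bb7b9 has D as its 3rd.
C up to D spans 2 letter names and 2 semitones — a major second.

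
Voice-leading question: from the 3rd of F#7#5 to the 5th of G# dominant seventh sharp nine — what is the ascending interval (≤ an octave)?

P4

F#7#5 has A# as its 3rd, and G# dominant seventh sharp nine has D# as its 5th.
A# up to D# spans 4 letter names and 5 semitones — a perfect fourth.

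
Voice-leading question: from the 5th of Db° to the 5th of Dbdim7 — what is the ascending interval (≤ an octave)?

perfect unison

The 5th of Db° is Abb; the 5th of Dbdim7 is Abb.
From Abb to Abb is 0 semitones, exactly the perfect unison.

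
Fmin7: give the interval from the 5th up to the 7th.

Spelling the chord: F-A♭-C-E♭.
So we need the interval from C up to E♭.
3 letter names make it a third; at 3 semitones (a half step narrower than major) the quality is minor.

minor 3rd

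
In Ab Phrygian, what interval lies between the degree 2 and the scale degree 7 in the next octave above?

M13

Ab phrygian: Ab Bbb Cb Db Eb Fb Gb.
Degree 2 = Bbb; degree 7 (up an octave) = Gb.
Bbb up to Gb spans 13 letter names and 21 semitones — a major thirteenth.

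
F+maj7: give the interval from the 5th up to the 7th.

F augmented major seventh: F-A-C#-E.
5th = C#; 7th = E.
3 letter names make it a third; at 3 semitones (a half step narrower than major) the quality is minor.

minor third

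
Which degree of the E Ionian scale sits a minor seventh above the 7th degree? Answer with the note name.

The scale is E F# G# A B C# D#.
The 7th degree is D#; a minor seventh above that is C# — scale degree 6.

C#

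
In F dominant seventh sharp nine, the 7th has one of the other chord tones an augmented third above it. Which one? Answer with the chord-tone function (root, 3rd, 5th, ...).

The chord tones of F7#9 (F dominant seventh sharp nine) are F A C Eb G#.
The 7th is Eb. An augmented third above Eb is G#.
G# is the chord's 9th.

9th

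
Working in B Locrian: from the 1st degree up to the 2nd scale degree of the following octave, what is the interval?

B locrian: B C D E F G A.
That puts B below C.
From B to C: 13 semitones over a ninth = minor.

minor ninth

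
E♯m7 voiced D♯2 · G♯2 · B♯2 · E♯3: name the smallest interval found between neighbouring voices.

Adjacent intervals: D♯2→G♯2 = perfect fourth; G♯2→B♯2 = major third; B♯2→E♯3 = perfect fourth.
The smallest is G♯2 to B♯2, a major third (4 semitones).

major 3rd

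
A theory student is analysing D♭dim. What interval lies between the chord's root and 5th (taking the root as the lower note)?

diminished fifth

D♭° is spelled D♭, F♭, A𝄫.
The root is D♭ and the 5th is A𝄫.
5 letter names make it a fifth; at 6 semitones (a half step narrower than perfect) the quality is diminished.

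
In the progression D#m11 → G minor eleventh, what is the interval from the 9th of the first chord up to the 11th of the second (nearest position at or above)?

D#m11 has E# as its 9th, and G minor eleventh has C as its 11th.
6 letter names make it a sixth; at 7 semitones (a whole step narrower than major) the quality is diminished.

diminished sixth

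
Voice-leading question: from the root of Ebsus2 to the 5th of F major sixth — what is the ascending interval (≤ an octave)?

major 6th

Ebsus2 has Eb as its root, and F major sixth has C as its 5th.
From Eb to C is 9 semitones, exactly the major sixth.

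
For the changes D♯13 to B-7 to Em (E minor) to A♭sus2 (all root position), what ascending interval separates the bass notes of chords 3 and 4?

The roots are E and A♭.
From E to A♭: 4 semitones over a fourth = diminished.

diminished fourth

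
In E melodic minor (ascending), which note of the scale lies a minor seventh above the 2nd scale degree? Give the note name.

E

The scale is E F♯ G A B C♯ D♯.
The 2nd scale degree is F♯; a minor seventh above that is E — scale degree 1.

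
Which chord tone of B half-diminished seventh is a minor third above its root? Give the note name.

B half-diminished seventh is spelled B D F A.
The root is B. A minor third above B is D.
D is the chord's 3rd.

D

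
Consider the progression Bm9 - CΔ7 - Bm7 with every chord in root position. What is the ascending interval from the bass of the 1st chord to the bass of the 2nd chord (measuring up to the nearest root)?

minor second

The roots are B and C.
From B to C: 1 semitone over a second = minor.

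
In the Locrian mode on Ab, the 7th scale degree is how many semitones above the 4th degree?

5

The scale is Ab Bbb Cb Db Ebb Fb Gb.
Db up to Gb is a perfect fourth — 5 semitones.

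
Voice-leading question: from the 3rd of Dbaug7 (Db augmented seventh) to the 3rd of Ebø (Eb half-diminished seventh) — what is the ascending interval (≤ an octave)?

minor 2nd

The 3rd of Dbaug7 (Db augmented seventh) is F; the 3rd of Ebø (Eb half-diminished seventh) is Gb.
F up to Gb is 1 semitone, a half step narrower than a major second, so the interval is minor.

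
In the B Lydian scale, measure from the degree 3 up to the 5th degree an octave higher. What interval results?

The scale runs B C# D# E# F# G# A#.
That puts D# below F#.
From D# to F#: 15 semitones over a tenth = minor.

minor tenth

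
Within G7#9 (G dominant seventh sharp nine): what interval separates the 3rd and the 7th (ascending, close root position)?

G7#9 (G dominant seventh sharp nine) is spelled G B D F A♯.
So we need the interval from B up to F.
B up to F is 6 semitones, a half step narrower than a perfect fifth, so the interval is diminished.
This 3–7 tritone is the characteristic tension at the heart of the dominant sound.

d5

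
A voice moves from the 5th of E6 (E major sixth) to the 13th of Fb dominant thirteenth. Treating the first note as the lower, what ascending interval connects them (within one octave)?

E6 (E major sixth) has B as its 5th, and Fb dominant thirteenth has Db as its 13th.
From B to Db: 2 semitones over a third = diminished.

diminished 3rd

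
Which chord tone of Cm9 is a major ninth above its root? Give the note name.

C minor ninth is spelled C–E♭–G–B♭–D.
The root is C. A major ninth above C is D.
D is the chord's 9th.

D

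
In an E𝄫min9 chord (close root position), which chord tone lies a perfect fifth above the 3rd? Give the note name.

Dbb

E𝄫min9 is spelled E𝄫-G𝄫-B𝄫-D𝄫-F♭.
The 3rd is G𝄫. A perfect fifth above G𝄫 is D𝄫.
D𝄫 is the chord's 7th.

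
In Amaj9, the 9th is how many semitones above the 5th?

7

The chord tones of Amaj9 are A-C#-E-G#-B.
E to B is a perfect fifth: 7 semitones.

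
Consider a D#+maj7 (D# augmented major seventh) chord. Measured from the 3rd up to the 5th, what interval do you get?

D#+maj7 (D# augmented major seventh): D#–F##–A##–C##.
That puts F## below A##.
F## up to A## spans 3 letter names and 4 semitones — a major third.

major third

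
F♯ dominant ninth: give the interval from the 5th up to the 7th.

minor third

F♯9: F♯ A♯ C♯ E G♯.
So we need the interval from C♯ up to E.
C♯ up to E is 3 semitones, a half step narrower than a major third, so the interval is minor.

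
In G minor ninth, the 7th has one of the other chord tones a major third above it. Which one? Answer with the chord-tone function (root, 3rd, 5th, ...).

9th

Spelling the chord: G Bb D F A.
The 7th is F. A major third above F is A.
A is the chord's 9th.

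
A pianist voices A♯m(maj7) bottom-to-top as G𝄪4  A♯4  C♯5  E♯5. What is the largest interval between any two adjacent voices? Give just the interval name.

Adjacent intervals: G𝄪4→A♯4 = minor second; A♯4→C♯5 = minor third; C♯5→E♯5 = major third.
The largest is C♯5 to E♯5, a major third (4 semitones).

major 3rd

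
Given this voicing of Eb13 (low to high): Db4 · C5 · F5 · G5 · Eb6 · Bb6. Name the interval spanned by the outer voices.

major 20th

The outer voices are Db4 and Bb6.
Db up to Bb spans 20 letter names and 33 semitones — a major 20th.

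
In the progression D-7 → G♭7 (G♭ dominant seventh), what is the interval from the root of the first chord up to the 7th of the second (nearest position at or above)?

diminished third

The root of D-7 is D; the 7th of G♭7 (G♭ dominant seventh) is F♭.
D up to F♭ is 2 semitones, a whole step narrower than a major third, so the interval is diminished.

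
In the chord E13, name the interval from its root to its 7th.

Spelling the chord: E G# B D F# C#.
So we need the interval from E up to D.
E up to D is 10 semitones, a half step narrower than a major seventh, so the interval is minor.

minor seventh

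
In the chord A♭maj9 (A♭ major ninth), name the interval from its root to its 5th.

perfect fifth

A♭maj9: A♭-C-E♭-G-B♭.
That puts A♭ below E♭.
Counting 5 letters and 7 half steps from A♭ gives a perfect fifth.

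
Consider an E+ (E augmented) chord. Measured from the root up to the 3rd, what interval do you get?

major third

E+ is spelled E G# B#.
Root = E; 3rd = G#.
From E to G# is 4 semitones, exactly the major third.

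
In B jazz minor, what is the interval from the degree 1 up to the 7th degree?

The scale runs B C♯ D E F♯ G♯ A♯.
Degree 1 = B; 7th degree = A♯.
Counting 7 letters and 11 half steps from B gives a major seventh.

major seventh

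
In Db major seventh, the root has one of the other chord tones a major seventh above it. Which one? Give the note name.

C

DbΔ7 (Db major seventh) is spelled Db, F, Ab, C.
The root is Db. A major seventh above Db is C.
C is the chord's 7th.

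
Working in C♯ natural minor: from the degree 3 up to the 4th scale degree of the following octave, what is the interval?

major 9th

The scale runs C♯ D♯ E F♯ G♯ A B.
So we need the interval from E up to F♯.
Counting 9 letters and 14 half steps from E gives a major ninth.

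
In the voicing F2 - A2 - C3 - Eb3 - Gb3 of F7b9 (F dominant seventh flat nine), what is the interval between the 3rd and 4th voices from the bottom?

minor 3rd

Those voices are C3 and Eb3.
3 letter names make it a third; at 3 semitones (a half step narrower than major) the quality is minor.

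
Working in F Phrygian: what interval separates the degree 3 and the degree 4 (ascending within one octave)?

Spelling F Phrygian: F Gb Ab Bb C Db Eb.
The degree 3 is Ab and the scale degree 4 is Bb.
Ab up to Bb spans 2 letter names and 2 semitones — a major second.

M2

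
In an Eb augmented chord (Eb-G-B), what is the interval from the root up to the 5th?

augmented fifth

That puts Eb below B.
Eb up to B is 8 semitones, a half step wider than a perfect fifth, so the interval is augmented.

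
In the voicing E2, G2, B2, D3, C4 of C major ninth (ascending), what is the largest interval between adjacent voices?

minor seventh

Adjacent intervals: E2→G2 = minor third; G2→B2 = major third; B2→D3 = minor third; D3→C4 = minor seventh.
The largest is D3 to C4, a minor seventh (10 semitones).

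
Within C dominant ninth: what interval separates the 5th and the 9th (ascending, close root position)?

C9 (C dominant ninth) is spelled C, E, G, Bb, D.
5th = G; 9th = D.
From G to D is 7 semitones, exactly the perfect fifth.

perfect 5th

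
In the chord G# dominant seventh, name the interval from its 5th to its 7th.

minor 3rd

The chord tones of G# dominant seventh are G#–B#–D#–F#.
That puts D# below F#.
3 letter names make it a third; at 3 semitones (a half step narrower than major) the quality is minor.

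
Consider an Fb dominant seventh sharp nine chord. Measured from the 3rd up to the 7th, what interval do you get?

The chord tones of Fb dominant seventh sharp nine are Fb, Ab, Cb, Ebb, G.
The 3rd is Ab and the 7th is Ebb.
5 letter names make it a fifth; at 6 semitones (a half step narrower than perfect) the quality is diminished.
This 3–7 tritone is the characteristic tension at the heart of the dominant sound.

d5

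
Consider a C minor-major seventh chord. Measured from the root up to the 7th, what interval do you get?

C minor-major seventh is spelled C-Eb-G-B.
So we need the interval from C up to B.
From C to B is 11 semitones, exactly the major seventh.

major seventh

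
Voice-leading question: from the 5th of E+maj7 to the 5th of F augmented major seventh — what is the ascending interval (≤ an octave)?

minor second

E+maj7 has B# as its 5th, and F augmented major seventh has C# as its 5th.
From B# to C#: 1 semitone over a second = minor.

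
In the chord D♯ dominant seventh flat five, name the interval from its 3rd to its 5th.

diminished third

Spelling the chord: D♯-F𝄪-A-C♯.
So we need the interval from F𝄪 up to A.
3 letter names make it a third; at 2 semitones (a whole step narrower than major) the quality is diminished.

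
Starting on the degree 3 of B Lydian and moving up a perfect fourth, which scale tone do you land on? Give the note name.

G#

The scale is B C♯ D♯ E♯ F♯ G♯ A♯.
The degree 3 is D♯; a perfect fourth above that is G♯ — scale degree 6.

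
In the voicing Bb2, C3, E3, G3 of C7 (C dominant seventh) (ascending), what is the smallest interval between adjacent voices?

major 2nd

Adjacent intervals: Bb2→C3 = major second; C3→E3 = major third; E3→G3 = minor third.
The smallest is Bb2 to C3, a major second (2 semitones).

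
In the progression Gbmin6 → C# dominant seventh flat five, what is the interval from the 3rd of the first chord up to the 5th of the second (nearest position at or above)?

augmented 6th

Gbmin6 has Bbb as its 3rd, and C# dominant seventh flat five has G as its 5th.
Bbb up to G is 10 semitones, a half step wider than a major sixth, so the interval is augmented.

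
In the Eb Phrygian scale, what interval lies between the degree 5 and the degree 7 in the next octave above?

Spelling the Eb Phrygian scale: Eb Fb Gb Ab Bb Cb Db.
Degree 5 = Bb; 7th scale degree (up an octave) = Db.
10 letter names make it a tenth; at 15 semitones (a half step narrower than major) the quality is minor.

minor 10th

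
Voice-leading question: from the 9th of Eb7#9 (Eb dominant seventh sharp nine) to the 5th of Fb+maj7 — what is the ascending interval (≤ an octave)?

The 9th of Eb7#9 (Eb dominant seventh sharp nine) is F#; the 5th of Fb+maj7 is C.
F# up to C is 6 semitones, a half step narrower than a perfect fifth, so the interval is diminished.

diminished fifth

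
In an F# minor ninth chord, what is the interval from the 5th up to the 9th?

F#min9 is spelled F#-A-C#-E-G#.
The 5th is C# and the 9th is G#.
From C# to G# is 7 semitones, exactly the perfect fifth.

P5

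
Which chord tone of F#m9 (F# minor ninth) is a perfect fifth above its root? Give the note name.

C#

F#min9 (F# minor ninth): F#–A–C#–E–G#.
The root is F#. A perfect fifth above F# is C#.
C# is the chord's 5th.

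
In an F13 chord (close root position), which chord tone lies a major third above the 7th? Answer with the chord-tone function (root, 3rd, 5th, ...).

The chord tones of F13 (F dominant thirteenth) are F–A–C–E♭–G–D.
The 7th is E♭. A major third above E♭ is G.
G is the chord's 9th.

9th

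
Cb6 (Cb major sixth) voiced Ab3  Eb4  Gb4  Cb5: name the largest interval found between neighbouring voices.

Adjacent intervals: Ab3→Eb4 = perfect fifth; Eb4→Gb4 = minor third; Gb4→Cb5 = perfect fourth.
The largest is Ab3 to Eb4, a perfect fifth (7 semitones).

P5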